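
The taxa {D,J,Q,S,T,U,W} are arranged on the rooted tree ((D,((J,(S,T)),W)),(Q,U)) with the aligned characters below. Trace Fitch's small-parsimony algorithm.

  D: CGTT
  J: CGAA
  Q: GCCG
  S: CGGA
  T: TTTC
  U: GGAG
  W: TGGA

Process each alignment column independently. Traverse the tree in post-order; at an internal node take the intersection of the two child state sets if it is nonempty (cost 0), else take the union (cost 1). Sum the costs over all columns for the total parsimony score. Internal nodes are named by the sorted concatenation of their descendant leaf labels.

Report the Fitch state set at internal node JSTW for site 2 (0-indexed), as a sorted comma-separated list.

G

site 0, node ST: S={C} ∪ T={T} → {C,T} (+1)
site 0, node JST: J={C} ∩ ST={C,T} → {C} (+0)
site 0, node JSTW: JST={C} ∪ W={T} → {C,T} (+1)
site 0, node DJSTW: D={C} ∩ JSTW={C,T} → {C} (+0)
site 0, node QU: Q={G} ∩ U={G} → {G} (+0)
site 0, node DJQSTUW: DJSTW={C} ∪ QU={G} → {C,G} (+1)
site 1, node ST: S={G} ∪ T={T} → {G,T} (+1)
site 1, node JST: J={G} ∩ ST={G,T} → {G} (+0)
site 1, node JSTW: JST={G} ∩ W={G} → {G} (+0)
site 1, node DJSTW: D={G} ∩ JSTW={G} → {G} (+0)
site 1, node QU: Q={C} ∪ U={G} → {C,G} (+1)
site 1, node DJQSTUW: DJSTW={G} ∩ QU={C,G} → {G} (+0)
site 2, node ST: S={G} ∪ T={T} → {G,T} (+1)
site 2, node JST: J={A} ∪ ST={G,T} → {A,G,T} (+1)
site 2, node JSTW: JST={A,G,T} ∩ W={G} → {G} (+0)
site 2, node DJSTW: D={T} ∪ JSTW={G} → {G,T} (+1)
site 2, node QU: Q={C} ∪ U={A} → {A,C} (+1)
site 2, node DJQSTUW: DJSTW={G,T} ∪ QU={A,C} → {A,C,G,T} (+1)
site 3, node ST: S={A} ∪ T={C} → {A,C} (+1)
site 3, node JST: J={A} ∩ ST={A,C} → {A} (+0)
site 3, node JSTW: JST={A} ∩ W={A} → {A} (+0)
site 3, node DJSTW: D={T} ∪ JSTW={A} → {A,T} (+1)
site 3, node QU: Q={G} ∩ U={G} → {G} (+0)
site 3, node DJQSTUW: DJSTW={A,T} ∪ QU={G} → {A,G,T} (+1)
per-site changes: [3, 2, 5, 3]; total = 13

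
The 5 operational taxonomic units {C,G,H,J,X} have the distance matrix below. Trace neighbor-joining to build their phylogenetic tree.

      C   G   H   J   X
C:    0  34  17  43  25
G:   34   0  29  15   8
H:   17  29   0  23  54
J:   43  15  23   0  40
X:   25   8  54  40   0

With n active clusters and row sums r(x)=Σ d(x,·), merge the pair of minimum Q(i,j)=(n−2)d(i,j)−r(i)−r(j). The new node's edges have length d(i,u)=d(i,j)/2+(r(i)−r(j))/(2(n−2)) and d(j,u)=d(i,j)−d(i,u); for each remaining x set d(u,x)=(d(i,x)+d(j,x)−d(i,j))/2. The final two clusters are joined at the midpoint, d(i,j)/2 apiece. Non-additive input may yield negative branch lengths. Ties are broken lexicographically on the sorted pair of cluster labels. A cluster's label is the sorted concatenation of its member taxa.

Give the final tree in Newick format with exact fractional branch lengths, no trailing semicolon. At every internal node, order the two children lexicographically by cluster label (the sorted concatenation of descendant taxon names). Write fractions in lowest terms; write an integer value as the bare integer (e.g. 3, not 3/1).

1. join C+H (d=17, Q=-191) ⇒ CH; edges |C|=47/6, |H|=55/6
  updated: d(CH,G)=23, d(CH,J)=49/2, d(CH,X)=31
2. join CH+J (d=49/2, Q=-109) ⇒ CHJ; edges |CH|=12, |J|=25/2
  updated: d(CHJ,G)=27/4, d(CHJ,X)=93/4
3. join CHJ+G (d=27/4, Q=-38) ⇒ CGHJ; edges |CHJ|=11, |G|=-17/4
  updated: d(CGHJ,X)=49/4
4. join CGHJ+X (d=49/4) ⇒ CGHJX; edges |CGHJ|=49/8, |X|=49/8
final tree: ((((C:47/6,H:55/6):12,J:25/2):11,G:-17/4):49/8,X:49/8)
total length: 121/2

((((C:47/6,H:55/6):12,J:25/2):11,G:-17/4):49/8,X:49/8)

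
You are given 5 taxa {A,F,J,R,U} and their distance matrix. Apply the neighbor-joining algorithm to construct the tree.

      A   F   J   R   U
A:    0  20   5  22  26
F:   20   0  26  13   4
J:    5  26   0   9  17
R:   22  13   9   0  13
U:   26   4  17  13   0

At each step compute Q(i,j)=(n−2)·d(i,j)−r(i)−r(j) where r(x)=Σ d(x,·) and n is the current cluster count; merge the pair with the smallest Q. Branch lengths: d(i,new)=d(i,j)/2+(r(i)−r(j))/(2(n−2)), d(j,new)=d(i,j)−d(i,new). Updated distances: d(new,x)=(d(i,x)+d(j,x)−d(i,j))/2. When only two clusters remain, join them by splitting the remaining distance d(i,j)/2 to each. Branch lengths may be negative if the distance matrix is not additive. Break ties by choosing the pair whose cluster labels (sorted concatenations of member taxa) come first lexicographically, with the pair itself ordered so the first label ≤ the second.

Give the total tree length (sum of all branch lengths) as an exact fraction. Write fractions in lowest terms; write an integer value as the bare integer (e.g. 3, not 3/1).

1. join A+J (d=5, Q=-115) ⇒ AJ; edges |A|=31/6, |J|=-1/6
  updated: d(AJ,F)=41/2, d(AJ,R)=13, d(AJ,U)=19
2. join AJ+R (d=13, Q=-131/2) ⇒ AJR; edges |AJ|=79/8, |R|=25/8
  updated: d(AJR,F)=41/4, d(AJR,U)=19/2
3. join AJR+F (d=41/4, Q=-95/4) ⇒ AFJR; edges |AJR|=63/8, |F|=19/8
  updated: d(AFJR,U)=13/8
4. join AFJR+U (d=13/8) ⇒ AFJRU; edges |AFJR|=13/16, |U|=13/16
final tree: ((((A:31/6,J:-1/6):79/8,R:25/8):63/8,F:19/8):13/16,U:13/16)
total length: 239/8

239/8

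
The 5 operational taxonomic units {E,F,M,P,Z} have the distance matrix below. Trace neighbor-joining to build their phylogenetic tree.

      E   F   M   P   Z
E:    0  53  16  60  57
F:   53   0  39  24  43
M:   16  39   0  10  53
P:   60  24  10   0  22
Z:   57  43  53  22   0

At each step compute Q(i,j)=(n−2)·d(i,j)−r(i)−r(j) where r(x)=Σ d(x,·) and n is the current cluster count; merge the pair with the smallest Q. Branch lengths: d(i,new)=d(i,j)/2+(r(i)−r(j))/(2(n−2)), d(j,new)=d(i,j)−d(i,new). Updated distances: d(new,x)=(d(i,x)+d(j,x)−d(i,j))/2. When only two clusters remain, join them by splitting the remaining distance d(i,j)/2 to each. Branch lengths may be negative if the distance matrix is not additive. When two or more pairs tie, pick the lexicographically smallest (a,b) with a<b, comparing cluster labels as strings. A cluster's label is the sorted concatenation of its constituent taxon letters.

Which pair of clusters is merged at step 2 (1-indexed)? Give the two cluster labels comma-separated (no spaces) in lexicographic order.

iteration 1: select E,M (d=16, Q=-256); attach at lengths (58/3, -10/3); label the merged cluster EM
  updated: d(EM,F)=38, d(EM,P)=27, d(EM,Z)=47
iteration 2: select EM,F (d=38, Q=-141); attach at lengths (83/4, 69/4); label the merged cluster EFM
  updated: d(EFM,P)=13/2, d(EFM,Z)=26
iteration 3: select EFM,P (d=13/2, Q=-109/2); attach at lengths (21/4, 5/4); label the merged cluster EFMP
  updated: d(EFMP,Z)=83/4
iteration 4: select EFMP,Z (d=83/4); attach at lengths (83/8, 83/8); label the merged cluster EFMPZ
final tree: ((((E:58/3,M:-10/3):83/4,F:69/4):21/4,P:5/4):83/8,Z:83/8)
total length: 325/4

EM,F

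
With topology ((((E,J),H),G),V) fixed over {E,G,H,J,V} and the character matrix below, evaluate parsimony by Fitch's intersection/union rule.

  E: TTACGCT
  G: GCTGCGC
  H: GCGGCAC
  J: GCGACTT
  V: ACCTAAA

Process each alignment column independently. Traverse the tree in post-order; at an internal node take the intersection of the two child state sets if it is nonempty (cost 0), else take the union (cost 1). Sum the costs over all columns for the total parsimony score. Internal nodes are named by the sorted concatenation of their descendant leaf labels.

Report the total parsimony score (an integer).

16

[col 0] EJ: children E:{T}, J:{G} ∪→ {G,T}; cost 1
[col 0] EHJ: children EJ:{G,T}, H:{G} ∩→ {G}; cost 0
[col 0] EGHJ: children EHJ:{G}, G:{G} ∩→ {G}; cost 0
[col 0] EGHJV: children EGHJ:{G}, V:{A} ∪→ {A,G}; cost 1
[col 1] EJ: children E:{T}, J:{C} ∪→ {C,T}; cost 1
[col 1] EHJ: children EJ:{C,T}, H:{C} ∩→ {C}; cost 0
[col 1] EGHJ: children EHJ:{C}, G:{C} ∩→ {C}; cost 0
[col 1] EGHJV: children EGHJ:{C}, V:{C} ∩→ {C}; cost 0
[col 2] EJ: children E:{A}, J:{G} ∪→ {A,G}; cost 1
[col 2] EHJ: children EJ:{A,G}, H:{G} ∩→ {G}; cost 0
[col 2] EGHJ: children EHJ:{G}, G:{T} ∪→ {G,T}; cost 1
[col 2] EGHJV: children EGHJ:{G,T}, V:{C} ∪→ {C,G,T}; cost 1
[col 3] EJ: children E:{C}, J:{A} ∪→ {A,C}; cost 1
[col 3] EHJ: children EJ:{A,C}, H:{G} ∪→ {A,C,G}; cost 1
[col 3] EGHJ: children EHJ:{A,C,G}, G:{G} ∩→ {G}; cost 0
[col 3] EGHJV: children EGHJ:{G}, V:{T} ∪→ {G,T}; cost 1
[col 4] EJ: children E:{G}, J:{C} ∪→ {C,G}; cost 1
[col 4] EHJ: children EJ:{C,G}, H:{C} ∩→ {C}; cost 0
[col 4] EGHJ: children EHJ:{C}, G:{C} ∩→ {C}; cost 0
[col 4] EGHJV: children EGHJ:{C}, V:{A} ∪→ {A,C}; cost 1
[col 5] EJ: children E:{C}, J:{T} ∪→ {C,T}; cost 1
[col 5] EHJ: children EJ:{C,T}, H:{A} ∪→ {A,C,T}; cost 1
[col 5] EGHJ: children EHJ:{A,C,T}, G:{G} ∪→ {A,C,G,T}; cost 1
[col 5] EGHJV: children EGHJ:{A,C,G,T}, V:{A} ∩→ {A}; cost 0
[col 6] EJ: children E:{T}, J:{T} ∩→ {T}; cost 0
[col 6] EHJ: children EJ:{T}, H:{C} ∪→ {C,T}; cost 1
[col 6] EGHJ: children EHJ:{C,T}, G:{C} ∩→ {C}; cost 0
[col 6] EGHJV: children EGHJ:{C}, V:{A} ∪→ {A,C}; cost 1
per-site changes: [2, 1, 3, 3, 2, 3, 2]; total = 16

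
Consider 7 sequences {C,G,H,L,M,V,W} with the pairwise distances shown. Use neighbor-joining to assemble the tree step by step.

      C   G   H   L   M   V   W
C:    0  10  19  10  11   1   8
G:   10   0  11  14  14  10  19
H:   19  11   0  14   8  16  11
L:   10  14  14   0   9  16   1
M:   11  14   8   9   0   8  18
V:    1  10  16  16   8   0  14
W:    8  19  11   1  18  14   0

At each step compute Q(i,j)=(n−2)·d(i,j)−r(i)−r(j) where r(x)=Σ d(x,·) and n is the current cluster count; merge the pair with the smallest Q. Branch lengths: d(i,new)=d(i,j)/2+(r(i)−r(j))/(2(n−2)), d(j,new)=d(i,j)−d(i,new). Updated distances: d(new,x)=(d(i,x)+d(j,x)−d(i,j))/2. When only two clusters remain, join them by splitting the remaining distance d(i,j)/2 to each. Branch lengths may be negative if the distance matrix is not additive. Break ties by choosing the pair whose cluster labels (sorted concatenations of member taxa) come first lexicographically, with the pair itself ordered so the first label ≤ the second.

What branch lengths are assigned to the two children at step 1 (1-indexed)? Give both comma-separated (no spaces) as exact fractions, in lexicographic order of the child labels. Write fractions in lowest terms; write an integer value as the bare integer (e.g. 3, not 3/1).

1. join L+W (d=1, Q=-130) ⇒ LW; edges |L|=-1/5, |W|=6/5
  updated: d(C,LW)=17/2, d(G,LW)=16, d(H,LW)=12, d(LW,M)=13, d(LW,V)=29/2
2. join C+V (d=1, Q=-95) ⇒ CV; edges |C|=1/2, |V|=1/2
  updated: d(CV,G)=19/2, d(CV,H)=17, d(CV,LW)=11, d(CV,M)=9
3. join CV+G (d=19/2, Q=-137/2) ⇒ CGV; edges |CV|=49/12, |G|=65/12
  updated: d(CGV,H)=37/4, d(CGV,LW)=35/4, d(CGV,M)=27/4
4. join CGV+LW (d=35/4, Q=-41) ⇒ CGLVW; edges |CGV|=17/8, |LW|=53/8
  updated: d(CGLVW,H)=25/4, d(CGLVW,M)=11/2
5. join CGLVW+H (d=25/4, Q=-79/4) ⇒ CGHLVW; edges |CGLVW|=15/8, |H|=35/8
  updated: d(CGHLVW,M)=29/8
6. join CGHLVW+M (d=29/8) ⇒ CGHLMVW; edges |CGHLVW|=29/16, |M|=29/16
final tree: (((((C:1/2,V:1/2):49/12,G:65/12):17/8,(L:-1/5,W:6/5):53/8):15/8,H:35/8):29/16,M:29/16)
total length: 241/8

-1/5,6/5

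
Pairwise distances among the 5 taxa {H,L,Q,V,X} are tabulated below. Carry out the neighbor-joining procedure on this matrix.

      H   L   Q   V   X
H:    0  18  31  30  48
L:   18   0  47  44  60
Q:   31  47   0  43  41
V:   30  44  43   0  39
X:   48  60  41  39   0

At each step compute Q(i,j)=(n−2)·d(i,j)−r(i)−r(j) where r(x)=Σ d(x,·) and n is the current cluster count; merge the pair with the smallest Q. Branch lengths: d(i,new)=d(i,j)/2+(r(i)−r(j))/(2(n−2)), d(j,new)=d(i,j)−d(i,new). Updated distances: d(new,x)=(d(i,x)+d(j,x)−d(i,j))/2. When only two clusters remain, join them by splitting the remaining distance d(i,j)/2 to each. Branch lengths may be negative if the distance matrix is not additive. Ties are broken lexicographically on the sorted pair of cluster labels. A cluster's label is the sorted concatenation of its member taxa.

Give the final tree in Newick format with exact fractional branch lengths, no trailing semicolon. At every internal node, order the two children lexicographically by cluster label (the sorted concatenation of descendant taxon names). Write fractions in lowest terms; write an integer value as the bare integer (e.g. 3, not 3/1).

step 1: merge (H,L) at d=18, Q=-242; branch lengths H→2, L→16; new cluster HL
  updated: d(HL,Q)=30, d(HL,V)=28, d(HL,X)=45
step 2: merge (HL,Q) at d=30, Q=-157; branch lengths HL→49/4, Q→71/4; new cluster HLQ
  updated: d(HLQ,V)=41/2, d(HLQ,X)=28
step 3: merge (HLQ,V) at d=41/2, Q=-175/2; branch lengths HLQ→19/4, V→63/4; new cluster HLQV
  updated: d(HLQV,X)=93/4
step 4: merge (HLQV,X) at d=93/4; branch lengths HLQV→93/8, X→93/8; new cluster HLQVX
final tree: ((((H:2,L:16):49/4,Q:71/4):19/4,V:63/4):93/8,X:93/8)
total length: 367/4

((((H:2,L:16):49/4,Q:71/4):19/4,V:63/4):93/8,X:93/8)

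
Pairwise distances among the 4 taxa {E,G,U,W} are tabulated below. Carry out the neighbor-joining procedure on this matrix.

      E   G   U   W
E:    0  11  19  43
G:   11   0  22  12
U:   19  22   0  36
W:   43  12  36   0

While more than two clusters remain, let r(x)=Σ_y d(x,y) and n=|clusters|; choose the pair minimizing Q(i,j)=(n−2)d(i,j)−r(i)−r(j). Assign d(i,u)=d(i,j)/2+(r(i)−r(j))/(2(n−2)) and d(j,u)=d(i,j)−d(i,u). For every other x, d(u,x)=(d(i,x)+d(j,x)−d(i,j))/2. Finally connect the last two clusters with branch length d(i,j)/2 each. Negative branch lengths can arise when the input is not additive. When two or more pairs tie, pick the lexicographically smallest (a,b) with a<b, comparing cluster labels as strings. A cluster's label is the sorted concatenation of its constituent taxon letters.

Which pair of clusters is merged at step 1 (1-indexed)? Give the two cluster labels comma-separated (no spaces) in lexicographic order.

E,U

1. join E+U (d=19, Q=-112) ⇒ EU; edges |E|=17/2, |U|=21/2
  updated: d(EU,G)=7, d(EU,W)=30
2. join EU+G (d=7, Q=-49) ⇒ EGU; edges |EU|=25/2, |G|=-11/2
  updated: d(EGU,W)=35/2
3. join EGU+W (d=35/2) ⇒ EGUW; edges |EGU|=35/4, |W|=35/4
final tree: (((E:17/2,U:21/2):25/2,G:-11/2):35/4,W:35/4)
total length: 87/2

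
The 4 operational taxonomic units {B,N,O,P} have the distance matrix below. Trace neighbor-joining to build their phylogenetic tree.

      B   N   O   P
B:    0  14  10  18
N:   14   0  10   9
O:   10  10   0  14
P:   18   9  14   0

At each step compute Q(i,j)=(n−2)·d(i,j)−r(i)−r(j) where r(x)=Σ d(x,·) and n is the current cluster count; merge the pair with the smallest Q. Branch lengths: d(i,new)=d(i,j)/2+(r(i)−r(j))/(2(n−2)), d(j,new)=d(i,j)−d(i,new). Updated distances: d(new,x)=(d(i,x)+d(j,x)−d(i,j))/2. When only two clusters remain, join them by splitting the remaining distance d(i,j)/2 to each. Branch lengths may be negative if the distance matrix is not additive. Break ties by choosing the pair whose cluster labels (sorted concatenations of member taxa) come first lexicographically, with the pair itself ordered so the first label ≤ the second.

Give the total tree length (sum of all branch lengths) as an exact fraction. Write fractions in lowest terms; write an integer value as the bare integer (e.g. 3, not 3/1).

47/2

iteration 1: select B,O (d=10, Q=-56); attach at lengths (7, 3); label the merged cluster BO
  updated: d(BO,N)=7, d(BO,P)=11
iteration 2: select BO,N (d=7, Q=-27); attach at lengths (9/2, 5/2); label the merged cluster BNO
  updated: d(BNO,P)=13/2
iteration 3: select BNO,P (d=13/2); attach at lengths (13/4, 13/4); label the merged cluster BNOP
final tree: (((B:7,O:3):9/2,N:5/2):13/4,P:13/4)
total length: 47/2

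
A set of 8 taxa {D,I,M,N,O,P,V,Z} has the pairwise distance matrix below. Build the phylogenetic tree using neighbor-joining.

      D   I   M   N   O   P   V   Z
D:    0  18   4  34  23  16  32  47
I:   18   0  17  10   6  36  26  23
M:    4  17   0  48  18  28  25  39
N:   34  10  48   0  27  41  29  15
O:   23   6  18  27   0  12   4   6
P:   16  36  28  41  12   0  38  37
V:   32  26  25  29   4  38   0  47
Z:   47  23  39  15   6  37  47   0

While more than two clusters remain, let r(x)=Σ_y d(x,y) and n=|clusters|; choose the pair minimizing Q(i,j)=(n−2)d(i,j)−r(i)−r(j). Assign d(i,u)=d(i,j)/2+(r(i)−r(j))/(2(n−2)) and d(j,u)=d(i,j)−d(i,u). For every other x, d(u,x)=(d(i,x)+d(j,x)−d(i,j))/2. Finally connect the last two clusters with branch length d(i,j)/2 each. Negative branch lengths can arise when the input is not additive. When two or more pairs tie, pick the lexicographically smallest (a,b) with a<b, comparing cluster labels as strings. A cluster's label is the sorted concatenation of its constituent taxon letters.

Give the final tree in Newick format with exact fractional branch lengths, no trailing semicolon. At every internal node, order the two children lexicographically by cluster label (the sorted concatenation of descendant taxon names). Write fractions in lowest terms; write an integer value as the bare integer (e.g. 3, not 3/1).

(((((D:19/12,M:29/12):111/16,P:209/16):59/8,(I:53/24,(N:67/10,Z:83/10):163/24):7):35/8,O:-119/16):183/32,V:183/32)

step 1: merge (D,M) at d=4, Q=-329; branch lengths D→19/12, M→29/12; new cluster DM
  updated: d(DM,I)=31/2, d(DM,N)=39, d(DM,O)=37/2, d(DM,P)=20, d(DM,V)=53/2, d(DM,Z)=41
step 2: merge (N,Z) at d=15, Q=-255; branch lengths N→67/10, Z→83/10; new cluster NZ
  updated: d(DM,NZ)=65/2, d(I,NZ)=9, d(NZ,O)=9, d(NZ,P)=63/2, d(NZ,V)=61/2
step 3: merge (DM,P) at d=20, Q=-341/2; branch lengths DM→111/16, P→209/16; new cluster DMP
  updated: d(DMP,I)=63/4, d(DMP,NZ)=22, d(DMP,O)=21/4, d(DMP,V)=89/4
step 4: merge (I,NZ) at d=9, Q=-401/4; branch lengths I→53/24, NZ→163/24; new cluster INZ
  updated: d(DMP,INZ)=115/8, d(INZ,O)=3, d(INZ,V)=95/4
step 5: merge (DMP,INZ) at d=115/8, Q=-217/4; branch lengths DMP→59/8, INZ→7; new cluster DIMNPZ
  updated: d(DIMNPZ,O)=-49/16, d(DIMNPZ,V)=253/16
step 6: merge (DIMNPZ,O) at d=-49/16, Q=-67/4; branch lengths DIMNPZ→35/8, O→-119/16; new cluster DIMNOPZ
  updated: d(DIMNOPZ,V)=183/16
step 7: merge (DIMNOPZ,V) at d=183/16; branch lengths DIMNOPZ→183/32, V→183/32; new cluster DIMNOPVZ
final tree: (((((D:19/12,M:29/12):111/16,P:209/16):59/8,(I:53/24,(N:67/10,Z:83/10):163/24):7):35/8,O:-119/16):183/32,V:183/32)
total length: 283/4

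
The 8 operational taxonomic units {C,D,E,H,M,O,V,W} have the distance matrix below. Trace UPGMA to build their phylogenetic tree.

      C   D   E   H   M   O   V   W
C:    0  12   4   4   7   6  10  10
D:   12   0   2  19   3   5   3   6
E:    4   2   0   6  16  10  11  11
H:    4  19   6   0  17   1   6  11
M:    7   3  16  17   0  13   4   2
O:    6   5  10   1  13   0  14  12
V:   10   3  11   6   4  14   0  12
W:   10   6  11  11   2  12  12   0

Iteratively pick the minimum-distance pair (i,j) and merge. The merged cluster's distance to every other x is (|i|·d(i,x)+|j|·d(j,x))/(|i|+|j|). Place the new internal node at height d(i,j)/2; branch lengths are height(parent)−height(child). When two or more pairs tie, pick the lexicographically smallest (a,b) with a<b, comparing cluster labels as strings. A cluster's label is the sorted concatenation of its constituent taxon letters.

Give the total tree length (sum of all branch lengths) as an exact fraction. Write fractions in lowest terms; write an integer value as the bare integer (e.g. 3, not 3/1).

697/30

1. join H+O (d=1) ⇒ HO; edges |H|=1/2, |O|=1/2
  updated: d(C,HO)=5, d(D,HO)=12, d(E,HO)=8, d(HO,M)=15, d(HO,V)=10, d(HO,W)=23/2
2. join D+E (d=2) ⇒ DE; edges |D|=1, |E|=1
  updated: d(C,DE)=8, d(DE,HO)=10, d(DE,M)=19/2, d(DE,V)=7, d(DE,W)=17/2
3. join M+W (d=2) ⇒ MW; edges |M|=1, |W|=1
  updated: d(C,MW)=17/2, d(DE,MW)=9, d(HO,MW)=53/4, d(MW,V)=8
4. join C+HO (d=5) ⇒ CHO; edges |C|=5/2, |HO|=2
  updated: d(CHO,DE)=28/3, d(CHO,MW)=35/3, d(CHO,V)=10
5. join DE+V (d=7) ⇒ DEV; edges |DE|=5/2, |V|=7/2
  updated: d(CHO,DEV)=86/9, d(DEV,MW)=26/3
6. join DEV+MW (d=26/3) ⇒ DEMVW; edges |DEV|=5/6, |MW|=10/3
  updated: d(CHO,DEMVW)=52/5
7. join CHO+DEMVW (d=52/5) ⇒ CDEHMOVW; edges |CHO|=27/10, |DEMVW|=13/15
final tree: ((C:5/2,(H:1/2,O:1/2):2):27/10,(((D:1,E:1):5/2,V:7/2):5/6,(M:1,W:1):10/3):13/15)
total length: 697/30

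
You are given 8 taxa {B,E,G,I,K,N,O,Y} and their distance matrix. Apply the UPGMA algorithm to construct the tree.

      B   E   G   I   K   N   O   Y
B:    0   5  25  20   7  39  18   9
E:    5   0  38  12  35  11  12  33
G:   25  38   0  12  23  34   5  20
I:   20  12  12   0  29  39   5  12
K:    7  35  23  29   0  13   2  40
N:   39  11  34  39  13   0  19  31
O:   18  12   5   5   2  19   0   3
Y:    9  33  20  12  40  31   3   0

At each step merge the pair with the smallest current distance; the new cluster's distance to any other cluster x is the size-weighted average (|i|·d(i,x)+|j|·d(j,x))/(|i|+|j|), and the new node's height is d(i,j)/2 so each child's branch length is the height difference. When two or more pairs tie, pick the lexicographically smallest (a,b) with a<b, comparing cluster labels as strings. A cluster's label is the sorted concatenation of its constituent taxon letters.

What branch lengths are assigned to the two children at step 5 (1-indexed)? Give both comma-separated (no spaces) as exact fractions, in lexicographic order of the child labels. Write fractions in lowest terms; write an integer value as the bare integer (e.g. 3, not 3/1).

13/8,75/8

iteration 1: select K,O (d=2); attach at lengths (1, 1); label the merged cluster KO
  updated: d(B,KO)=25/2, d(E,KO)=47/2, d(G,KO)=14, d(I,KO)=17, d(KO,N)=16, d(KO,Y)=43/2
iteration 2: select B,E (d=5); attach at lengths (5/2, 5/2); label the merged cluster BE
  updated: d(BE,G)=63/2, d(BE,I)=16, d(BE,KO)=18, d(BE,N)=25, d(BE,Y)=21
iteration 3: select G,I (d=12); attach at lengths (6, 6); label the merged cluster GI
  updated: d(BE,GI)=95/4, d(GI,KO)=31/2, d(GI,N)=73/2, d(GI,Y)=16
iteration 4: select GI,KO (d=31/2); attach at lengths (7/4, 27/4); label the merged cluster GIKO
  updated: d(BE,GIKO)=167/8, d(GIKO,N)=105/4, d(GIKO,Y)=75/4
iteration 5: select GIKO,Y (d=75/4); attach at lengths (13/8, 75/8); label the merged cluster GIKOY
  updated: d(BE,GIKOY)=209/10, d(GIKOY,N)=136/5
iteration 6: select BE,GIKOY (d=209/10); attach at lengths (159/20, 43/40); label the merged cluster BEGIKOY
  updated: d(BEGIKOY,N)=186/7
iteration 7: select BEGIKOY,N (d=186/7); attach at lengths (397/140, 93/7); label the merged cluster BEGIKNOY
final tree: (((B:5/2,E:5/2):159/20,(((G:6,I:6):7/4,(K:1,O:1):27/4):13/8,Y:75/8):43/40):397/140,N:93/7)
total length: 17821/280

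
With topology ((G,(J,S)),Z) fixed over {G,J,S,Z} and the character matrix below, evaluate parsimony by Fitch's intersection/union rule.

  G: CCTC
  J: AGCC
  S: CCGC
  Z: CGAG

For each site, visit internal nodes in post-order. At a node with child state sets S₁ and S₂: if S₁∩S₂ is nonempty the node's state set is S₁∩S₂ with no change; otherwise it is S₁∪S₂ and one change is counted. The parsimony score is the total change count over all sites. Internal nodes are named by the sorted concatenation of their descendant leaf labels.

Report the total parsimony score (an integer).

7

[col 0] JS: children J:{A}, S:{C} ∪→ {A,C}; cost 1
[col 0] GJS: children G:{C}, JS:{A,C} ∩→ {C}; cost 0
[col 0] GJSZ: children GJS:{C}, Z:{C} ∩→ {C}; cost 0
[col 1] JS: children J:{G}, S:{C} ∪→ {C,G}; cost 1
[col 1] GJS: children G:{C}, JS:{C,G} ∩→ {C}; cost 0
[col 1] GJSZ: children GJS:{C}, Z:{G} ∪→ {C,G}; cost 1
[col 2] JS: children J:{C}, S:{G} ∪→ {C,G}; cost 1
[col 2] GJS: children G:{T}, JS:{C,G} ∪→ {C,G,T}; cost 1
[col 2] GJSZ: children GJS:{C,G,T}, Z:{A} ∪→ {A,C,G,T}; cost 1
[col 3] JS: children J:{C}, S:{C} ∩→ {C}; cost 0
[col 3] GJS: children G:{C}, JS:{C} ∩→ {C}; cost 0
[col 3] GJSZ: children GJS:{C}, Z:{G} ∪→ {C,G}; cost 1
per-site changes: [1, 2, 3, 1]; total = 7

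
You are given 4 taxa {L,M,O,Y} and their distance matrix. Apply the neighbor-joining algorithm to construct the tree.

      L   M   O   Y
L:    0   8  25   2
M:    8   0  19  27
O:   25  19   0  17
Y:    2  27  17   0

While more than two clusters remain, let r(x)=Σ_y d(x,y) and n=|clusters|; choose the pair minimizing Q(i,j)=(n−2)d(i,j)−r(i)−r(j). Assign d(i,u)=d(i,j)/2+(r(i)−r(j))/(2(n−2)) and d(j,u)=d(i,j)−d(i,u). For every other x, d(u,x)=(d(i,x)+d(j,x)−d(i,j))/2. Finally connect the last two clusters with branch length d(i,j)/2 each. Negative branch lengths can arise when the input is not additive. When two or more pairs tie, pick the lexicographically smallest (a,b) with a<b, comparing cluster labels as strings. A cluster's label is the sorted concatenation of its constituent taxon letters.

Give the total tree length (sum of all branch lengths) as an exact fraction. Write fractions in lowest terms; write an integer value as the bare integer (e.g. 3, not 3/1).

iteration 1: select L,Y (d=2, Q=-77); attach at lengths (-7/4, 15/4); label the merged cluster LY
  updated: d(LY,M)=33/2, d(LY,O)=20
iteration 2: select LY,M (d=33/2, Q=-111/2); attach at lengths (35/4, 31/4); label the merged cluster LMY
  updated: d(LMY,O)=45/4
iteration 3: select LMY,O (d=45/4); attach at lengths (45/8, 45/8); label the merged cluster LMOY
final tree: (((L:-7/4,Y:15/4):35/4,M:31/4):45/8,O:45/8)
total length: 119/4

119/4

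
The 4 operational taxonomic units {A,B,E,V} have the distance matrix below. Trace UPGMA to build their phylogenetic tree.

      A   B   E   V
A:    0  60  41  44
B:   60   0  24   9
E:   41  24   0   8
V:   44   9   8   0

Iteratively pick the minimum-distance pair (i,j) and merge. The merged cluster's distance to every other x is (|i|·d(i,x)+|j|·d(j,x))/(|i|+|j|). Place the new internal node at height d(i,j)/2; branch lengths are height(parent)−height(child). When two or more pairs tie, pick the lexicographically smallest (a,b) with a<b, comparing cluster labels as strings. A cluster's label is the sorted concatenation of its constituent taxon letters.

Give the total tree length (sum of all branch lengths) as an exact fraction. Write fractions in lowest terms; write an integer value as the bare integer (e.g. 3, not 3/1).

iteration 1: select E,V (d=8); attach at lengths (4, 4); label the merged cluster EV
  updated: d(A,EV)=85/2, d(B,EV)=33/2
iteration 2: select B,EV (d=33/2); attach at lengths (33/4, 17/4); label the merged cluster BEV
  updated: d(A,BEV)=145/3
iteration 3: select A,BEV (d=145/3); attach at lengths (145/6, 191/12); label the merged cluster ABEV
final tree: (A:145/6,(B:33/4,(E:4,V:4):17/4):191/12)
total length: 727/12

727/12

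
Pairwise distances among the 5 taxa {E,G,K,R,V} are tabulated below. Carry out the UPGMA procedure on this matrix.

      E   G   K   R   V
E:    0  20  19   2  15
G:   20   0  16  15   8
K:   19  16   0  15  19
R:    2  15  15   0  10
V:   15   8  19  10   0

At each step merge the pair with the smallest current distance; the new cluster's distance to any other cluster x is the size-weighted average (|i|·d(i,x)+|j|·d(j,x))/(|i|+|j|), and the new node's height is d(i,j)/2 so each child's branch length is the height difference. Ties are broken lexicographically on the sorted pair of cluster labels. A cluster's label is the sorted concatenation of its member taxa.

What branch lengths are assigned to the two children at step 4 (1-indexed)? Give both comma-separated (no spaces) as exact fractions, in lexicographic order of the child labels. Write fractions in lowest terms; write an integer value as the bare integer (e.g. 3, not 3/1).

9/8,69/8

iteration 1: select E,R (d=2); attach at lengths (1, 1); label the merged cluster ER
  updated: d(ER,G)=35/2, d(ER,K)=17, d(ER,V)=25/2
iteration 2: select G,V (d=8); attach at lengths (4, 4); label the merged cluster GV
  updated: d(ER,GV)=15, d(GV,K)=35/2
iteration 3: select ER,GV (d=15); attach at lengths (13/2, 7/2); label the merged cluster EGRV
  updated: d(EGRV,K)=69/4
iteration 4: select EGRV,K (d=69/4); attach at lengths (9/8, 69/8); label the merged cluster EGKRV
final tree: (((E:1,R:1):13/2,(G:4,V:4):7/2):9/8,K:69/8)
total length: 119/4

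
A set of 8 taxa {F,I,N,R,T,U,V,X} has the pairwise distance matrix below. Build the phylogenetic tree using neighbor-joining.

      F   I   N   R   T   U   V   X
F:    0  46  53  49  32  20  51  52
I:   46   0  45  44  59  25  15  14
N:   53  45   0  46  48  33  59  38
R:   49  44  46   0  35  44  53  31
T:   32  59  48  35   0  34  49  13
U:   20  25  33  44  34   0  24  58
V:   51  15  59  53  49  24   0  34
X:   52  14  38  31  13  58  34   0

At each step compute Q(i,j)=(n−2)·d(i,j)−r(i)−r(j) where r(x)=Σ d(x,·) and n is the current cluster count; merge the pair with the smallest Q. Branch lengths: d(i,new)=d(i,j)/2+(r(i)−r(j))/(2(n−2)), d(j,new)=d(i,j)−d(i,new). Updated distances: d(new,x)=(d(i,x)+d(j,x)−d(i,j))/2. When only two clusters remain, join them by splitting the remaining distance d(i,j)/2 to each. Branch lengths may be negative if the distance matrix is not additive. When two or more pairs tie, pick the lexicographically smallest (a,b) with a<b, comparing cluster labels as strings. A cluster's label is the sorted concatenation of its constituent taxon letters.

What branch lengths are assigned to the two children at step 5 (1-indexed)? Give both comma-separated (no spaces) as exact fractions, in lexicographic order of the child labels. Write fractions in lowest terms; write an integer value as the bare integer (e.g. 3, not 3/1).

step 1: merge (I,V) at d=15, Q=-443; branch lengths I→53/12, V→127/12; new cluster IV
  updated: d(F,IV)=41, d(IV,N)=89/2, d(IV,R)=41, d(IV,T)=93/2, d(IV,U)=17, d(IV,X)=33/2
step 2: merge (F,U) at d=20, Q=-353; branch lengths F→141/10, U→59/10; new cluster FU
  updated: d(FU,IV)=19, d(FU,N)=33, d(FU,R)=73/2, d(FU,T)=23, d(FU,X)=45
step 3: merge (T,X) at d=13, Q=-257; branch lengths T→37/4, X→15/4; new cluster TX
  updated: d(FU,TX)=55/2, d(IV,TX)=25, d(N,TX)=73/2, d(R,TX)=53/2
step 4: merge (FU,IV) at d=19, Q=-377/2; branch lengths FU→29/4, IV→47/4; new cluster FIUV
  updated: d(FIUV,N)=117/4, d(FIUV,R)=117/4, d(FIUV,TX)=67/4
step 5: merge (FIUV,N) at d=117/4, Q=-257/2; branch lengths FIUV→11/2, N→95/4; new cluster FINUV
  updated: d(FINUV,R)=23, d(FINUV,TX)=12
step 6: merge (FINUV,R) at d=23, Q=-123/2; branch lengths FINUV→17/4, R→75/4; new cluster FINRUV
  updated: d(FINRUV,TX)=31/4
step 7: merge (FINRUV,TX) at d=31/4; branch lengths FINRUV→31/8, TX→31/8; new cluster FINRTUVX
final tree: (((((F:141/10,U:59/10):29/4,(I:53/12,V:127/12):47/4):11/2,N:95/4):17/4,R:75/4):31/8,(T:37/4,X:15/4):31/8)
total length: 127

11/2,95/4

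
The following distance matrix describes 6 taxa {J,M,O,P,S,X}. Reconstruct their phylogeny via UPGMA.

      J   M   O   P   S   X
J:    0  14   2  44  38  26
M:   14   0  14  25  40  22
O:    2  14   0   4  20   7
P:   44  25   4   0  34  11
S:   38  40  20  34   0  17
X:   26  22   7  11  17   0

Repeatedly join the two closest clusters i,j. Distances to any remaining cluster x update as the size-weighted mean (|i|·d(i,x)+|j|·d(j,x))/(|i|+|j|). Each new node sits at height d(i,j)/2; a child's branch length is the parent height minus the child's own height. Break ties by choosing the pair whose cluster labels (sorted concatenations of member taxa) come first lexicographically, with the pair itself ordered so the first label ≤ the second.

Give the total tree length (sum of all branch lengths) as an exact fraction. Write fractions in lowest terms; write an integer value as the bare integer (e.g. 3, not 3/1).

step 1: merge (J,O) at d=2; branch lengths J→1, O→1; new cluster JO
  updated: d(JO,M)=14, d(JO,P)=24, d(JO,S)=29, d(JO,X)=33/2
step 2: merge (P,X) at d=11; branch lengths P→11/2, X→11/2; new cluster PX
  updated: d(JO,PX)=81/4, d(M,PX)=47/2, d(PX,S)=51/2
step 3: merge (JO,M) at d=14; branch lengths JO→6, M→7; new cluster JMO
  updated: d(JMO,PX)=64/3, d(JMO,S)=98/3
step 4: merge (JMO,PX) at d=64/3; branch lengths JMO→11/3, PX→31/6; new cluster JMOPX
  updated: d(JMOPX,S)=149/5
step 5: merge (JMOPX,S) at d=149/5; branch lengths JMOPX→127/30, S→149/10; new cluster JMOPSX
final tree: ((((J:1,O:1):6,M:7):11/3,(P:11/2,X:11/2):31/6):127/30,S:149/10)
total length: 1619/30

1619/30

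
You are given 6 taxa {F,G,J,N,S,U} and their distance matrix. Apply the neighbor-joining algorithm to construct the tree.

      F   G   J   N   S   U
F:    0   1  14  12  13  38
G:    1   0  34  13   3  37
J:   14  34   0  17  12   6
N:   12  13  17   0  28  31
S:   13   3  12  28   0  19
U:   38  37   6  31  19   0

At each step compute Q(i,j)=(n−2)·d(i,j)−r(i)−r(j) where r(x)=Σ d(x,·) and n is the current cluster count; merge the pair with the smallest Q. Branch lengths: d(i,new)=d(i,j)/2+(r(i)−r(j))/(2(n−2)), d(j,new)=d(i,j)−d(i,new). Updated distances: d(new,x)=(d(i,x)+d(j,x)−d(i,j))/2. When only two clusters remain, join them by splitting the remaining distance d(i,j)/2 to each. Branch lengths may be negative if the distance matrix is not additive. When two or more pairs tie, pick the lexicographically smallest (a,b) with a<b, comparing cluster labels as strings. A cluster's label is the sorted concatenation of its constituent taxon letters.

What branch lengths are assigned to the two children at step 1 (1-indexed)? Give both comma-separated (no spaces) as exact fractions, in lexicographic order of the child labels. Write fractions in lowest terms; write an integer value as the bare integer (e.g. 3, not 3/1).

-3,9

step 1: merge (J,U) at d=6, Q=-190; branch lengths J→-3, U→9; new cluster JU
  updated: d(F,JU)=23, d(G,JU)=65/2, d(JU,N)=21, d(JU,S)=25/2
step 2: merge (JU,S) at d=25/2, Q=-108; branch lengths JU→35/3, S→5/6; new cluster JSU
  updated: d(F,JSU)=47/4, d(G,JSU)=23/2, d(JSU,N)=73/4
step 3: merge (F,G) at d=1, Q=-193/4; branch lengths F→5/16, G→11/16; new cluster FG
  updated: d(FG,JSU)=89/8, d(FG,N)=12
step 4: merge (FG,JSU) at d=89/8, Q=-331/8; branch lengths FG→39/16, JSU→139/16; new cluster FGJSU
  updated: d(FGJSU,N)=153/16
step 5: merge (FGJSU,N) at d=153/16; branch lengths FGJSU→153/32, N→153/32; new cluster FGJNSU
final tree: (((F:5/16,G:11/16):39/16,((J:-3,U:9):35/3,S:5/6):139/16):153/32,N:153/32)
total length: 643/16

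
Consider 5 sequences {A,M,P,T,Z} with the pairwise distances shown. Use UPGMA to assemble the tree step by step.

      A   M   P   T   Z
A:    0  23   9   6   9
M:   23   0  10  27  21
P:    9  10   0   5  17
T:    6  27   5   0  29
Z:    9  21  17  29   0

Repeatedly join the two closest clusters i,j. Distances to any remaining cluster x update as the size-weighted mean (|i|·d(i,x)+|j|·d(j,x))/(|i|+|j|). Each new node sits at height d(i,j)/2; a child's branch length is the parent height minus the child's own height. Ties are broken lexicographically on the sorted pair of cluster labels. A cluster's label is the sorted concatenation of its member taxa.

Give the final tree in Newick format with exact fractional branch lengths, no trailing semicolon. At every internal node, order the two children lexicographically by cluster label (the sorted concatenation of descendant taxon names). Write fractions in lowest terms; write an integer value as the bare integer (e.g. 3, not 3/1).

(((A:15/4,(P:5/2,T:5/2):5/4):65/12,Z:55/6):23/24,M:81/8)

iteration 1: select P,T (d=5); attach at lengths (5/2, 5/2); label the merged cluster PT
  updated: d(A,PT)=15/2, d(M,PT)=37/2, d(PT,Z)=23
iteration 2: select A,PT (d=15/2); attach at lengths (15/4, 5/4); label the merged cluster APT
  updated: d(APT,M)=20, d(APT,Z)=55/3
iteration 3: select APT,Z (d=55/3); attach at lengths (65/12, 55/6); label the merged cluster APTZ
  updated: d(APTZ,M)=81/4
iteration 4: select APTZ,M (d=81/4); attach at lengths (23/24, 81/8); label the merged cluster AMPTZ
final tree: (((A:15/4,(P:5/2,T:5/2):5/4):65/12,Z:55/6):23/24,M:81/8)
total length: 107/3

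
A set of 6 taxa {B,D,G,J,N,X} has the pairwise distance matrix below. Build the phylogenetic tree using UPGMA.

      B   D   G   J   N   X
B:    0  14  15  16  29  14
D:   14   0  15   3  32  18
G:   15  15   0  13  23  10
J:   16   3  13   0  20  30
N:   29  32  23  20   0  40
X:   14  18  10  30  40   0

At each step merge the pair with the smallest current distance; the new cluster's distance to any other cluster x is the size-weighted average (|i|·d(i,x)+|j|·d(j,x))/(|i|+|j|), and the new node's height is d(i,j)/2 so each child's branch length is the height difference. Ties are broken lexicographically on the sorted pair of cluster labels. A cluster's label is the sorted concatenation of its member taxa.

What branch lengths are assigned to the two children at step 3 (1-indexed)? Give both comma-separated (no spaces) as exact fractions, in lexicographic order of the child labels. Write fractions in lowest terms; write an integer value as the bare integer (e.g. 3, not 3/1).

1. join D+J (d=3) ⇒ DJ; edges |D|=3/2, |J|=3/2
  updated: d(B,DJ)=15, d(DJ,G)=14, d(DJ,N)=26, d(DJ,X)=24
2. join G+X (d=10) ⇒ GX; edges |G|=5, |X|=5
  updated: d(B,GX)=29/2, d(DJ,GX)=19, d(GX,N)=63/2
3. join B+GX (d=29/2) ⇒ BGX; edges |B|=29/4, |GX|=9/4
  updated: d(BGX,DJ)=53/3, d(BGX,N)=92/3
4. join BGX+DJ (d=53/3) ⇒ BDGJX; edges |BGX|=19/12, |DJ|=22/3
  updated: d(BDGJX,N)=144/5
5. join BDGJX+N (d=144/5) ⇒ BDGJNX; edges |BDGJX|=167/30, |N|=72/5
final tree: (((B:29/4,(G:5,X:5):9/4):19/12,(D:3/2,J:3/2):22/3):167/30,N:72/5)
total length: 3083/60

29/4,9/4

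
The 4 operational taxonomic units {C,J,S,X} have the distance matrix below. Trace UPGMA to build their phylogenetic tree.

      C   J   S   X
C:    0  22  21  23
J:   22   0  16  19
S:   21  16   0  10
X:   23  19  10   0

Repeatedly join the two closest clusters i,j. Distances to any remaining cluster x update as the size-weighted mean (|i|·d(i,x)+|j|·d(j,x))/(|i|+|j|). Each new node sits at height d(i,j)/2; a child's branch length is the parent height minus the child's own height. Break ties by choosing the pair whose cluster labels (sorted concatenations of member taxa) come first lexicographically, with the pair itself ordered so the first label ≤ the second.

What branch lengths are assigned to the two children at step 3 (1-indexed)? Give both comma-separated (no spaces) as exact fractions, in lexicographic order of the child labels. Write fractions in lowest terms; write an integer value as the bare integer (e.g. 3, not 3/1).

1. join S+X (d=10) ⇒ SX; edges |S|=5, |X|=5
  updated: d(C,SX)=22, d(J,SX)=35/2
2. join J+SX (d=35/2) ⇒ JSX; edges |J|=35/4, |SX|=15/4
  updated: d(C,JSX)=22
3. join C+JSX (d=22) ⇒ CJSX; edges |C|=11, |JSX|=9/4
final tree: (C:11,(J:35/4,(S:5,X:5):15/4):9/4)
total length: 143/4

11,9/4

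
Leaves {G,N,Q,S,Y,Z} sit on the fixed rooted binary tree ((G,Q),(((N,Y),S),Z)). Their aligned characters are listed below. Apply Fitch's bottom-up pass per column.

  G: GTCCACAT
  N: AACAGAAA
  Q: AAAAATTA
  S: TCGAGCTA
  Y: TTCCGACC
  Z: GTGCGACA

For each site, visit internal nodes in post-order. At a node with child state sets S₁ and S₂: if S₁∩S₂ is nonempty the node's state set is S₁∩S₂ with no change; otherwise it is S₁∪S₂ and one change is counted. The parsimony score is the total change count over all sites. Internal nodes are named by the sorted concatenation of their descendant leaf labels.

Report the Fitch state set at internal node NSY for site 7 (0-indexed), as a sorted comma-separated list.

A

GQ@0: {G} ∪ {A} = {A,G} (union, +1)
NY@0: {A} ∪ {T} = {A,T} (union, +1)
NSY@0: {A,T} ∩ {T} = {T} (intersection, +0)
NSYZ@0: {T} ∪ {G} = {G,T} (union, +1)
GNQSYZ@0: {A,G} ∩ {G,T} = {G} (intersection, +0)
GQ@1: {T} ∪ {A} = {A,T} (union, +1)
NY@1: {A} ∪ {T} = {A,T} (union, +1)
NSY@1: {A,T} ∪ {C} = {A,C,T} (union, +1)
NSYZ@1: {A,C,T} ∩ {T} = {T} (intersection, +0)
GNQSYZ@1: {A,T} ∩ {T} = {T} (intersection, +0)
GQ@2: {C} ∪ {A} = {A,C} (union, +1)
NY@2: {C} ∩ {C} = {C} (intersection, +0)
NSY@2: {C} ∪ {G} = {C,G} (union, +1)
NSYZ@2: {C,G} ∩ {G} = {G} (intersection, +0)
GNQSYZ@2: {A,C} ∪ {G} = {A,C,G} (union, +1)
GQ@3: {C} ∪ {A} = {A,C} (union, +1)
NY@3: {A} ∪ {C} = {A,C} (union, +1)
NSY@3: {A,C} ∩ {A} = {A} (intersection, +0)
NSYZ@3: {A} ∪ {C} = {A,C} (union, +1)
GNQSYZ@3: {A,C} ∩ {A,C} = {A,C} (intersection, +0)
GQ@4: {A} ∩ {A} = {A} (intersection, +0)
NY@4: {G} ∩ {G} = {G} (intersection, +0)
NSY@4: {G} ∩ {G} = {G} (intersection, +0)
NSYZ@4: {G} ∩ {G} = {G} (intersection, +0)
GNQSYZ@4: {A} ∪ {G} = {A,G} (union, +1)
GQ@5: {C} ∪ {T} = {C,T} (union, +1)
NY@5: {A} ∩ {A} = {A} (intersection, +0)
NSY@5: {A} ∪ {C} = {A,C} (union, +1)
NSYZ@5: {A,C} ∩ {A} = {A} (intersection, +0)
GNQSYZ@5: {C,T} ∪ {A} = {A,C,T} (union, +1)
GQ@6: {A} ∪ {T} = {A,T} (union, +1)
NY@6: {A} ∪ {C} = {A,C} (union, +1)
NSY@6: {A,C} ∪ {T} = {A,C,T} (union, +1)
NSYZ@6: {A,C,T} ∩ {C} = {C} (intersection, +0)
GNQSYZ@6: {A,T} ∪ {C} = {A,C,T} (union, +1)
GQ@7: {T} ∪ {A} = {A,T} (union, +1)
NY@7: {A} ∪ {C} = {A,C} (union, +1)
NSY@7: {A,C} ∩ {A} = {A} (intersection, +0)
NSYZ@7: {A} ∩ {A} = {A} (intersection, +0)
GNQSYZ@7: {A,T} ∩ {A} = {A} (intersection, +0)
per-site changes: [3, 3, 3, 3, 1, 3, 4, 2]; total = 22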